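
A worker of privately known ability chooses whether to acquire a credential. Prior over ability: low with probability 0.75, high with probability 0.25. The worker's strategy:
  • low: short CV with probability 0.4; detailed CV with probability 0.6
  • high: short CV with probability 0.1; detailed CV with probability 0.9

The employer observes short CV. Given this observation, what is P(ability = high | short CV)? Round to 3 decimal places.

P(short CV) = 0.75·0.4 + 0.25·0.1 = 0.325
P(high | short CV) = (0.25·0.1) / 0.325 = 0.025 / 0.325 = 0.0769231

0.077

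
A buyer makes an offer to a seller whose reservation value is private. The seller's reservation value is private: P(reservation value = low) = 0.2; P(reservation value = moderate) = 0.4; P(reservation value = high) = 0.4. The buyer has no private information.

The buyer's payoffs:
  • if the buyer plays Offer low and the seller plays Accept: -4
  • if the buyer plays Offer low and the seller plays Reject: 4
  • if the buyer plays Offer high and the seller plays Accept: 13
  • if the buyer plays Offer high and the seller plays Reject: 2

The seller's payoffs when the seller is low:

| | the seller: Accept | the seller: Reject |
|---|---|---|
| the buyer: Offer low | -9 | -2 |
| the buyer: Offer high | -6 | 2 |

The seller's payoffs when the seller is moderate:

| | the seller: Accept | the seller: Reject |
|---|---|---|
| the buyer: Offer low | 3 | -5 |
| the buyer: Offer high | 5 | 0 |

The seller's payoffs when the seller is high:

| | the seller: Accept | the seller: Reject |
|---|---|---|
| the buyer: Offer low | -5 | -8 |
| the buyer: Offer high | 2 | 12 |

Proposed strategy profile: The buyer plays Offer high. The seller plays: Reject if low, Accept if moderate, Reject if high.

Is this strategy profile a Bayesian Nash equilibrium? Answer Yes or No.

Yes

A profile is a BNE iff every type of every player is best-responding given beliefs about the other side.
The buyer plays Offer high: E[Offer high] = 0.2·(2) + 0.4·(13) + 0.4·(2) = 6.4; E[Offer low] = 0.8. Best-responding. ✓
The seller (reservation value low), facing Offer high: Accept gives -6, Reject gives 2. Proposed Reject is best. ✓
The seller (reservation value moderate), facing Offer high: Accept gives 5, Reject gives 0. Proposed Accept is best. ✓
The seller (reservation value high), facing Offer high: Accept gives 2, Reject gives 12. Proposed Reject is best. ✓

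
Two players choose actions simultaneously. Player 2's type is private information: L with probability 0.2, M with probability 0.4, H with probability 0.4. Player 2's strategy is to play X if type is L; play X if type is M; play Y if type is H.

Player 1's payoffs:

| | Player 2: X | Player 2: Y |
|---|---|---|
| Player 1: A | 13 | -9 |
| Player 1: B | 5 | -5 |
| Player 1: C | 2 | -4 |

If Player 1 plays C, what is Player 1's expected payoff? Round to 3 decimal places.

E[C] = 0.2·2 + 0.4·2 + 0.4·(-4) = 0.4 + 0.8 + (-1.6) = -0.4

-0.400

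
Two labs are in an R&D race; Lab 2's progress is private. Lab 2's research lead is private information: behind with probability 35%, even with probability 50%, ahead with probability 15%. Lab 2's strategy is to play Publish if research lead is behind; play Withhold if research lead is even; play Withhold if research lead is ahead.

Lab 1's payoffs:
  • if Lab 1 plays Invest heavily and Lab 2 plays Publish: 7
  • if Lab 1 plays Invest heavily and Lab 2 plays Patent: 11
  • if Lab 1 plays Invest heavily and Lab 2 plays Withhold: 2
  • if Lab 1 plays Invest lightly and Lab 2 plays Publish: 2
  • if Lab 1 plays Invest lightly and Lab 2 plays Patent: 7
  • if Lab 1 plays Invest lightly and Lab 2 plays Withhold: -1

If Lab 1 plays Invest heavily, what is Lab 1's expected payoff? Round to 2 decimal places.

E[Invest heavily] = 0.35·7 + 0.5·2 + 0.15·2 = 2.45 + 1 + 0.3 = 3.75

3.75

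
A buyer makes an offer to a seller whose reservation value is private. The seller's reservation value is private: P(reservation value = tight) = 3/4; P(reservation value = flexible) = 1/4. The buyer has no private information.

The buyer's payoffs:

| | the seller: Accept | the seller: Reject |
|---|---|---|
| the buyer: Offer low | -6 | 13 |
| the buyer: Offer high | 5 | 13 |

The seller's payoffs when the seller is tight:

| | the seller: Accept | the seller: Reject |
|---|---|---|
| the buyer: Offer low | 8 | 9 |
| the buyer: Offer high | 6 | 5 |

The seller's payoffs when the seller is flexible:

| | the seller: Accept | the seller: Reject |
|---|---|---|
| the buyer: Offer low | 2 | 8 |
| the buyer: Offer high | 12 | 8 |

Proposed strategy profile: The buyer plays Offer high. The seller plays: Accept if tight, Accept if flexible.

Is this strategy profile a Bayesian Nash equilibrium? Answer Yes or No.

The buyer plays Offer high: E[Offer high] = 3/4·(5) + 1/4·(5) = 5; E[Offer low] = -6. Best-responding. ✓
The seller (reservation value tight), facing Offer high: Accept gives 6, Reject gives 5. Proposed Accept is best. ✓
The seller (reservation value flexible), facing Offer high: Accept gives 12, Reject gives 8. Proposed Accept is best. ✓

Yes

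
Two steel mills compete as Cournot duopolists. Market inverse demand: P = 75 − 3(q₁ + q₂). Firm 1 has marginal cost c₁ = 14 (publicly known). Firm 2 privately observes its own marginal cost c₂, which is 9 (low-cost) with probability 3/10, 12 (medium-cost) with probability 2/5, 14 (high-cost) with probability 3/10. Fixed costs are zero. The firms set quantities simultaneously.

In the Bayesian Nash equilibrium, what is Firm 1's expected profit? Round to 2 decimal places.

127.62

Type-c best response for Firm 2: q₂(c) = (75 − c)/6 − q₁/2.
Firm 1 maximizes expected profit; its first-order condition is 75 − 6q₁ − 3E[q₂] − 14 = 0.
Substituting E[q₂] and solving: E[c₂] = 11.7, so q₁ = (75 − 2·14 + 11.7)/9 = 6.52222.
E[P] = 75 − 3·(q₁ + E[q₂]) = 33.5667; Firm 1's expected profit = (E[P] − 14)·q₁ = (33.5667 − 14)·6.52222 = 127.618.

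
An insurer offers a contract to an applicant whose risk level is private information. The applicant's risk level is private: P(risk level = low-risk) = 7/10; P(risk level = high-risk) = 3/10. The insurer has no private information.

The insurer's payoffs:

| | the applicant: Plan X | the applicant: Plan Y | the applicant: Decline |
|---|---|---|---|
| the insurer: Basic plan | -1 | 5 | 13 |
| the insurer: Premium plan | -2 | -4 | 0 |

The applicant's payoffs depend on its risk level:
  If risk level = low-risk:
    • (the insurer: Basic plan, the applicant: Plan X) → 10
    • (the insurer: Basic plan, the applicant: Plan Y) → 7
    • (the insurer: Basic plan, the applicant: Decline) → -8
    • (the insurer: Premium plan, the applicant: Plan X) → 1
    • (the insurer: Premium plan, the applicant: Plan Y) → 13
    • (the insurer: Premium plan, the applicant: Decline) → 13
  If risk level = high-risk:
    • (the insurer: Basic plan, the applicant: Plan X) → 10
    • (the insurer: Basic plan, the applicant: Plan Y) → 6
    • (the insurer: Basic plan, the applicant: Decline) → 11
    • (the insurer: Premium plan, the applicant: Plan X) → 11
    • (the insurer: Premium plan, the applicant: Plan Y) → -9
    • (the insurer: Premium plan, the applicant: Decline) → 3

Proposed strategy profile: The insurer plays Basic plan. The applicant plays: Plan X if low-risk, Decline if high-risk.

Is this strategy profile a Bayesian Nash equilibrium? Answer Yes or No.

The insurer plays Basic plan: E[Basic plan] = 7/10·(-1) + 3/10·(13) = 16/5; E[Premium plan] = -7/5. Best-responding. ✓
The applicant (risk level low-risk), facing Basic plan: Plan X gives 10, Plan Y gives 7, Decline gives -8. Proposed Plan X is best. ✓
The applicant (risk level high-risk), facing Basic plan: Plan X gives 10, Plan Y gives 6, Decline gives 11. Proposed Decline is best. ✓

Yes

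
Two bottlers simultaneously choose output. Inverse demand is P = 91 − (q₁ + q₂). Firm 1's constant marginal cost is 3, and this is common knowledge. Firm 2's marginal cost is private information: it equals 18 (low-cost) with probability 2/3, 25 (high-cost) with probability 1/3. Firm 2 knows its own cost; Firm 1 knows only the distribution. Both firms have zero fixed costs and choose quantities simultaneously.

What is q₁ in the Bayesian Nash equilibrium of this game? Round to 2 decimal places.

35.11

Type-c best response for Firm 2: q₂(c) = (91 − c)/2 − q₁/2.
Firm 1 maximizes expected profit; its first-order condition is 91 − 2q₁ − E[q₂] − 3 = 0.
Substituting E[q₂] and solving: E[c₂] = 20.3333, so q₁ = (91 − 2·3 + 20.3333)/3 = 35.1111.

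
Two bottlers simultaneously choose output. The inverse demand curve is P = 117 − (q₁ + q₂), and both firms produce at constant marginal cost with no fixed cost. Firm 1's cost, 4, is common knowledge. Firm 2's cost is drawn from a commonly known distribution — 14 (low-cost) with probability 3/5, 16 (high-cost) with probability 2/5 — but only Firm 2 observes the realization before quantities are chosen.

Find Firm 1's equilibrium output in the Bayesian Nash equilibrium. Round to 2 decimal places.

41.27

Firm 2 with cost c maximizes (117 − (q₁+q₂) − c)·q₂, giving q₂(c) = (117 − c − q₁)/2.
E[c₂] = 3/5·14 + 2/5·16 = 14.8
Firm 1's FOC against E[q₂] yields q₁ = (117 − 2·4 + E[c₂])/3 = (117 − 8 + 14.8)/3 = 41.2667.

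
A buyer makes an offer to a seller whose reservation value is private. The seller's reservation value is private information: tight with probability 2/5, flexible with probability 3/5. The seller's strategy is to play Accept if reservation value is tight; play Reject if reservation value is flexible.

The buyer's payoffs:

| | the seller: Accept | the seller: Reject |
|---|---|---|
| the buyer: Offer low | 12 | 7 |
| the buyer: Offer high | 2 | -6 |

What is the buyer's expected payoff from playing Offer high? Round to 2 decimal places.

E[Offer high] = 2/5·2 + 3/5·(-6) = 4/5 + (-18/5) = -14/5

-2.80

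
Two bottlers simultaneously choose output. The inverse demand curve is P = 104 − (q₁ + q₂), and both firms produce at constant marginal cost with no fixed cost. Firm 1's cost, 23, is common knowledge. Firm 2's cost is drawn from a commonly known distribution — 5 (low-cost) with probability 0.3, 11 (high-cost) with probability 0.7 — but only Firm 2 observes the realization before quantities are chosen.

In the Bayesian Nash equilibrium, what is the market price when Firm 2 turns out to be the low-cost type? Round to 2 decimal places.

Firm 2 with cost c maximizes (104 − (q₁+q₂) − c)·q₂, giving q₂(c) = (104 − c − q₁)/2.
E[c₂] = 0.3·5 + 0.7·11 = 9.2
Firm 1's FOC against E[q₂] yields q₁ = (104 − 2·23 + E[c₂])/3 = (104 − 46 + 9.2)/3 = 22.4.
q₂(low-cost) = 38.3, so P = 104 − (22.4 + 38.3) = 43.3.

43.30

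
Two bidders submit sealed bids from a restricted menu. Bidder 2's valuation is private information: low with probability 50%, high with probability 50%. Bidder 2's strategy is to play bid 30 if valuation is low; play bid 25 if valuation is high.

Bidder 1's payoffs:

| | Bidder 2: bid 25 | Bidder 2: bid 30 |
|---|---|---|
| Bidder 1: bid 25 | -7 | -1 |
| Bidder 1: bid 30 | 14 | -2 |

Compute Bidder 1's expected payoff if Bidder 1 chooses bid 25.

-4

E[bid 25] = 0.5·(-1) + 0.5·(-7) = (-0.5) + (-3.5) = -4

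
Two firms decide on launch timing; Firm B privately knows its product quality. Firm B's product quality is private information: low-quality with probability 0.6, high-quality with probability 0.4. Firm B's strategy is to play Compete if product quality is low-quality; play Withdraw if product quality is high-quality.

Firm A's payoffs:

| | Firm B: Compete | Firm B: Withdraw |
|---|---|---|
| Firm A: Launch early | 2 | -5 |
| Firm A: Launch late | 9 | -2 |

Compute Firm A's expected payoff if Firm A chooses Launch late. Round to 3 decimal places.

4.600

E[Launch late] = 0.6·9 + 0.4·(-2) = 5.4 + (-0.8) = 4.6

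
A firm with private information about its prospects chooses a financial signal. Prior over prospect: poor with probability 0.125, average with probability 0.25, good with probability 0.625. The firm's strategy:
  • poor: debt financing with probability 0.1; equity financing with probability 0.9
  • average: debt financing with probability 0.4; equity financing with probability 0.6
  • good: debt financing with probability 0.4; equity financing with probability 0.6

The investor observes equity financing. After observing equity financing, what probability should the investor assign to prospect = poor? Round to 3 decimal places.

Apply Bayes' rule using the sender's strategy as the likelihood.
P(equity financing) = 0.125·0.9 + 0.25·0.6 + 0.625·0.6 = 0.6375
P(poor | equity financing) = (0.125·0.9) / 0.6375 = 0.1125 / 0.6375 = 0.176471

0.176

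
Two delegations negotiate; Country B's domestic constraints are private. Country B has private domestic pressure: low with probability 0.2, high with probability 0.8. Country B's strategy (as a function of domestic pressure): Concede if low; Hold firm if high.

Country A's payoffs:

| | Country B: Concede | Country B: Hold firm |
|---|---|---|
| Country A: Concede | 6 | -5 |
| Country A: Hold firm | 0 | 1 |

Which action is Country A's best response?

Compute Country A's expected payoff for each action, taking the expectation over Country B's type.
E[Concede] = 0.2·(6) + 0.8·(-5) = -2.8
E[Hold firm] = 0.2·(0) + 0.8·(1) = 0.8
Best response: Hold firm (0.8 is the largest).

Hold firm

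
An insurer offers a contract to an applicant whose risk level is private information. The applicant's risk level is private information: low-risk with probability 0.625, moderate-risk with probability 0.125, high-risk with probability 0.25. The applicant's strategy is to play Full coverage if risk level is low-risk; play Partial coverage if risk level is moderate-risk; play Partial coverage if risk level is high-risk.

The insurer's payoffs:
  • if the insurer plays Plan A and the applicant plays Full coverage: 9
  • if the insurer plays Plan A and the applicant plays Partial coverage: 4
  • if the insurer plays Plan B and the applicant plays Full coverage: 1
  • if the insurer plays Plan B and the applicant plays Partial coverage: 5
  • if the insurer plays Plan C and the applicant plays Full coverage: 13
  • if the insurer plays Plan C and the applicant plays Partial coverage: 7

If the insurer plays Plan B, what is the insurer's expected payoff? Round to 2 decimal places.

2.50

E[Plan B] = 0.625·1 + 0.125·5 + 0.25·5 = 0.625 + 0.625 + 1.25 = 2.5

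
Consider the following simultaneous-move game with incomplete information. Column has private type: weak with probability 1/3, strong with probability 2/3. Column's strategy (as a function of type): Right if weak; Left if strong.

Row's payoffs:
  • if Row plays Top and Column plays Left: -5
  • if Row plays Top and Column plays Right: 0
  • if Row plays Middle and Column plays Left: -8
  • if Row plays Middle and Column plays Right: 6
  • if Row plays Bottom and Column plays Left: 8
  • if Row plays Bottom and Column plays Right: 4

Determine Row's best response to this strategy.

E[Top] = 1/3·(0) + 2/3·(-5) = -10/3
E[Middle] = 1/3·(6) + 2/3·(-8) = -10/3
E[Bottom] = 1/3·(4) + 2/3·(8) = 20/3
Best response: Bottom (20/3 is the largest).

Bottom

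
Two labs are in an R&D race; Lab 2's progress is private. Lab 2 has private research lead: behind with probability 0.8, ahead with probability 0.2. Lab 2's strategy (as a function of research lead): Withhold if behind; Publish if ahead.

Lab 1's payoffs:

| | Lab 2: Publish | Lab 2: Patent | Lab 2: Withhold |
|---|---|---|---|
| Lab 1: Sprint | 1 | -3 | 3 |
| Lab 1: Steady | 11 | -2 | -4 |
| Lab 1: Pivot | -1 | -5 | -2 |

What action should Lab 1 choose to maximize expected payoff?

Sprint

E[Sprint] = 0.8·(3) + 0.2·(1) = 2.6
E[Steady] = 0.8·(-4) + 0.2·(11) = -1
E[Pivot] = 0.8·(-2) + 0.2·(-1) = -1.8
Best response: Sprint (2.6 is the largest).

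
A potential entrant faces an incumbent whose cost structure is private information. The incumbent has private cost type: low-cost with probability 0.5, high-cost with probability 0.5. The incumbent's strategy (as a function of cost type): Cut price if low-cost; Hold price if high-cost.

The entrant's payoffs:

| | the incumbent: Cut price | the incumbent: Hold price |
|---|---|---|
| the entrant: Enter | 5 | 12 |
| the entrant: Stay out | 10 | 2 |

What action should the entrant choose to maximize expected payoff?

E[Enter] = 0.5·(5) + 0.5·(12) = 8.5
E[Stay out] = 0.5·(10) + 0.5·(2) = 6
Best response: Enter (8.5 is the largest).

Enter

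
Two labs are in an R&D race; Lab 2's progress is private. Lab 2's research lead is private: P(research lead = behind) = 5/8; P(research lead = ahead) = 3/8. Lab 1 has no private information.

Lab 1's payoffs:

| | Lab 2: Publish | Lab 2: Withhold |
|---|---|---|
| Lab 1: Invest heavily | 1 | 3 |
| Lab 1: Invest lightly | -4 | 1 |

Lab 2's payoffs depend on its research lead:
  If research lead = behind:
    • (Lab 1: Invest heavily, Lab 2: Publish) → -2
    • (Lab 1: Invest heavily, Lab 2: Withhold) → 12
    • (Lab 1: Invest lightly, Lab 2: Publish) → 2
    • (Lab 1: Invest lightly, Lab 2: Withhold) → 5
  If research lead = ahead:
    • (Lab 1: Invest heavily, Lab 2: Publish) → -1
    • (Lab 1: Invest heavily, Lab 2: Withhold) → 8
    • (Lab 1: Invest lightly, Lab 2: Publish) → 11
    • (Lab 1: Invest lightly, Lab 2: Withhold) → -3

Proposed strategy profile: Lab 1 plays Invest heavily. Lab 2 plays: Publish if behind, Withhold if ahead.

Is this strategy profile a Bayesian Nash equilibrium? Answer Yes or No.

No

Lab 1 plays Invest heavily: E[Invest heavily] = 5/8·(1) + 3/8·(3) = 7/4; E[Invest lightly] = -17/8. Best-responding. ✓
Lab 2 (research lead behind), facing Invest heavily: Publish gives -2, Withhold gives 12. Proposed Publish is not best — profitable deviation exists. ✗
Lab 2 (research lead ahead), facing Invest heavily: Publish gives -1, Withhold gives 8. Proposed Withhold is best. ✓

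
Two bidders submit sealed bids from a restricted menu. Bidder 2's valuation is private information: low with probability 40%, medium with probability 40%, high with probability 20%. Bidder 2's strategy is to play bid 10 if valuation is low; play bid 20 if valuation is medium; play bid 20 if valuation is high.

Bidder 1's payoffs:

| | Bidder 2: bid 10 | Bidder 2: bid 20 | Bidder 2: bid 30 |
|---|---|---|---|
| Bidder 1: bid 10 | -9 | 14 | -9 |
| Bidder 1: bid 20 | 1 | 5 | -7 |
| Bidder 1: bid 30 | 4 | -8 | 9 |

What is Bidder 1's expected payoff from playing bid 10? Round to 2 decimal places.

E[bid 10] = 0.4·(-9) + 0.4·14 + 0.2·14 = (-3.6) + 5.6 + 2.8 = 4.8

4.80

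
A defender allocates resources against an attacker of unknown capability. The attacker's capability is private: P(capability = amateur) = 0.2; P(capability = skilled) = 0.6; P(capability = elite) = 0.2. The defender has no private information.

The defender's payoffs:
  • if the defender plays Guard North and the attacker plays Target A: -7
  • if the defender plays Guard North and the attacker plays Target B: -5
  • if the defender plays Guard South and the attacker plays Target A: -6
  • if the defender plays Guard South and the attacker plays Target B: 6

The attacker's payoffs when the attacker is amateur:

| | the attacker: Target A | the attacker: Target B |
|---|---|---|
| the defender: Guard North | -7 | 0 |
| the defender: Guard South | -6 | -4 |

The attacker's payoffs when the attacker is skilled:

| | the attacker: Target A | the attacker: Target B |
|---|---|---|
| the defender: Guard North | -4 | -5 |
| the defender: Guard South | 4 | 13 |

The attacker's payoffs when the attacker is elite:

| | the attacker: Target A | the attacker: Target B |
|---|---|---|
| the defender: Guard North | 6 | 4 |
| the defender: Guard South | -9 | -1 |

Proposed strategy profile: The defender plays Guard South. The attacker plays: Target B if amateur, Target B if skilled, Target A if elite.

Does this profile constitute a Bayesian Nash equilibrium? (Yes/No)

The defender plays Guard South: E[Guard South] = 0.2·(6) + 0.6·(6) + 0.2·(-6) = 3.6; E[Guard North] = -5.4. Best-responding. ✓
The attacker (capability amateur), facing Guard South: Target A gives -6, Target B gives -4. Proposed Target B is best. ✓
The attacker (capability skilled), facing Guard South: Target A gives 4, Target B gives 13. Proposed Target B is best. ✓
The attacker (capability elite), facing Guard South: Target A gives -9, Target B gives -1. Proposed Target A is not best — profitable deviation exists. ✗

No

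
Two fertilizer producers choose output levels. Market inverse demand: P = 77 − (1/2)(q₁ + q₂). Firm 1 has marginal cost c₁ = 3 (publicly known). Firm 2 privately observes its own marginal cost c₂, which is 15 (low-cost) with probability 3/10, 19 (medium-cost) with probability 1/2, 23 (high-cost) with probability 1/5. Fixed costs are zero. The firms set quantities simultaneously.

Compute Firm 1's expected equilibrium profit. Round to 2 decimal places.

1784.04

Firm 2 with cost c maximizes (77 − (1/2)(q₁+q₂) − c)·q₂, giving q₂(c) = (77 − c − (1/2)q₁).
E[c₂] = 3/10·15 + 1/2·19 + 1/5·23 = 18.6
Firm 1's FOC against E[q₂] yields q₁ = (77 − 2·3 + E[c₂])/(3/2) = (77 − 6 + 18.6)/(3/2) = 59.7333.
E[P] = 77 − (1/2)·(q₁ + E[q₂]) = 32.8667; Firm 1's expected profit = (E[P] − 3)·q₁ = (32.8667 − 3)·59.7333 = 1784.04.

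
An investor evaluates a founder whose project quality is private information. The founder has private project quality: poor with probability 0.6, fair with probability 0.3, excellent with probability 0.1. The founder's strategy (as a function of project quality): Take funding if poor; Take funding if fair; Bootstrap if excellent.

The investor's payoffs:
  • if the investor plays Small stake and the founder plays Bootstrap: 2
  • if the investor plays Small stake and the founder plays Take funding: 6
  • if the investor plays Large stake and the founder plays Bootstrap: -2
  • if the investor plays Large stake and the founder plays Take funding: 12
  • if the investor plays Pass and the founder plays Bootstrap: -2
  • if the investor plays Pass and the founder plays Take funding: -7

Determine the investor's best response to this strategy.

Large stake

E[Small stake] = 0.6·(6) + 0.3·(6) + 0.1·(2) = 5.6
E[Large stake] = 0.6·(12) + 0.3·(12) + 0.1·(-2) = 10.6
E[Pass] = 0.6·(-7) + 0.3·(-7) + 0.1·(-2) = -6.5
Best response: Large stake (10.6 is the largest).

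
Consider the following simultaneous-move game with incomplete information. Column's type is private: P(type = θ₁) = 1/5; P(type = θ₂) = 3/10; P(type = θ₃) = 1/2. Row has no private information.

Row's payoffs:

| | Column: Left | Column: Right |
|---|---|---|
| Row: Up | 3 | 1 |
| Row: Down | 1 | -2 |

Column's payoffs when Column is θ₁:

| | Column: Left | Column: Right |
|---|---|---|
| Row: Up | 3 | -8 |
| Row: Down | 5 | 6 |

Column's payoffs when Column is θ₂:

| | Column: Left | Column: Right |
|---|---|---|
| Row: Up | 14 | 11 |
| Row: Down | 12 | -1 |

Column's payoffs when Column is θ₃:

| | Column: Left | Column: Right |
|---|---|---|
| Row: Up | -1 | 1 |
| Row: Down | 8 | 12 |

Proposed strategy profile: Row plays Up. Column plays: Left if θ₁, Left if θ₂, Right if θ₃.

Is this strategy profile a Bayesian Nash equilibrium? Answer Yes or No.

Row plays Up: E[Up] = 1/5·(3) + 3/10·(3) + 1/2·(1) = 2; E[Down] = -1/2. Best-responding. ✓
Column (type θ₁), facing Up: Left gives 3, Right gives -8. Proposed Left is best. ✓
Column (type θ₂), facing Up: Left gives 14, Right gives 11. Proposed Left is best. ✓
Column (type θ₃), facing Up: Left gives -1, Right gives 1. Proposed Right is best. ✓

Yes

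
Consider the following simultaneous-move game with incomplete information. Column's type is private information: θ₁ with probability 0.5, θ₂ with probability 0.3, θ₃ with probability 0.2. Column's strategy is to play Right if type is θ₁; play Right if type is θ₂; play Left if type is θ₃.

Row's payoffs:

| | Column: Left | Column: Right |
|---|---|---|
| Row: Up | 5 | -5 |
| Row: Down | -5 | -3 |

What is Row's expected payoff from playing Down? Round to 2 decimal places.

-3.40

E[Down] = 0.5·(-3) + 0.3·(-3) + 0.2·(-5) = (-1.5) + (-0.9) + (-1) = -3.4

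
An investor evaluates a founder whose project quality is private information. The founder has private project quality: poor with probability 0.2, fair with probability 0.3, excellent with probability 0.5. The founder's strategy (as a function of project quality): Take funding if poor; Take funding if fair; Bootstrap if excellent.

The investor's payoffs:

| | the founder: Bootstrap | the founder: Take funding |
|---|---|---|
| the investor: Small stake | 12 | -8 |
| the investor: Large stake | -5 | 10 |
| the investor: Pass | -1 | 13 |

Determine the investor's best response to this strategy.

E[Small stake] = 0.2·(-8) + 0.3·(-8) + 0.5·(12) = 2
E[Large stake] = 0.2·(10) + 0.3·(10) + 0.5·(-5) = 2.5
E[Pass] = 0.2·(13) + 0.3·(13) + 0.5·(-1) = 6
Best response: Pass (6 is the largest).

Pass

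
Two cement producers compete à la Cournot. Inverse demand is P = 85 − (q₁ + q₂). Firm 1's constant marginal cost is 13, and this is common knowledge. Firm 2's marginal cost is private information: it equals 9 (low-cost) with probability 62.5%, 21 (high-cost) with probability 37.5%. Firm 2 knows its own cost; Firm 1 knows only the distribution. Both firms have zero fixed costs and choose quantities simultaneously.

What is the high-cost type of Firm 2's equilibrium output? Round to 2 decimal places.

Each type of Firm 2 best-responds to q₁; Firm 1 best-responds to the expected q₂ over Firm 2's types.
Firm 2 with cost c maximizes (85 − (q₁+q₂) − c)·q₂, giving q₂(c) = (85 − c − q₁)/2.
E[c₂] = 0.625·9 + 0.375·21 = 13.5
Firm 1's FOC against E[q₂] yields q₁ = (85 − 2·13 + E[c₂])/3 = (85 − 26 + 13.5)/3 = 24.1667.
q₂(high-cost) = (85 − 21 − 24.1667)/2 = 19.9167.

19.92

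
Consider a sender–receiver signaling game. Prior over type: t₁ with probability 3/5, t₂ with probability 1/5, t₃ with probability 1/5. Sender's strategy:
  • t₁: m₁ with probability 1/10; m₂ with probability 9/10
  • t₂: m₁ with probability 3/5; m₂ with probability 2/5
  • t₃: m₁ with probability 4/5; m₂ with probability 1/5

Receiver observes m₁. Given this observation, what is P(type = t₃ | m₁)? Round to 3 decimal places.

0.471

P(m₁) = (3/5)·(1/10) + (1/5)·(3/5) + (1/5)·(4/5) = 17/50
P(t₃ | m₁) = ((1/5)·(4/5)) / (17/50) = (4/25) / (17/50) = 8/17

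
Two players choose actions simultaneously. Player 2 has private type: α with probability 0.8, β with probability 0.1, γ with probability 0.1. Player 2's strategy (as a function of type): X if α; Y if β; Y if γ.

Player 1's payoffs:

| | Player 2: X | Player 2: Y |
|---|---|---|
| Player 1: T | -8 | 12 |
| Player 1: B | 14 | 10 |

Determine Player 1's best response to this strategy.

E[T] = 0.8·(-8) + 0.1·(12) + 0.1·(12) = -4
E[B] = 0.8·(14) + 0.1·(10) + 0.1·(10) = 13.2
Best response: B (13.2 is the largest).

B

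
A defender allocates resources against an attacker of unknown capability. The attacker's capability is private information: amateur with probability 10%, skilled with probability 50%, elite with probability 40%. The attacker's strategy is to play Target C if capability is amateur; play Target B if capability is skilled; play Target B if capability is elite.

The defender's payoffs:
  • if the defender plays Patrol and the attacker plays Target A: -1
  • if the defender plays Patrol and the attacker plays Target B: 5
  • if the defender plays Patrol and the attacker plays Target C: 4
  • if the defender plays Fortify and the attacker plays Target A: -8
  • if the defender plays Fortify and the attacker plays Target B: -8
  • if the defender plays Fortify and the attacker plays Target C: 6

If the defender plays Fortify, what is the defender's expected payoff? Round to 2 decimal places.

Take the expectation over the attacker's capability, weighting each type's action by its prior probability.
E[Fortify] = 0.1·6 + 0.5·(-8) + 0.4·(-8) = 0.6 + (-4) + (-3.2) = -6.6

-6.60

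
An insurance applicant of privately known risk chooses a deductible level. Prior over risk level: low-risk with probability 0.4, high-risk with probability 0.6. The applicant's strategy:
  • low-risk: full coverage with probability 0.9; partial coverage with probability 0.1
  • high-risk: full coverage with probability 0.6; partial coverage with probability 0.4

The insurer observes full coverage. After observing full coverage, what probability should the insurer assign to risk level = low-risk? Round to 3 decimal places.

Apply Bayes' rule using the sender's strategy as the likelihood.
P(full coverage) = 0.4·0.9 + 0.6·0.6 = 0.72
P(low-risk | full coverage) = (0.4·0.9) / 0.72 = 0.36 / 0.72 = 0.5

0.500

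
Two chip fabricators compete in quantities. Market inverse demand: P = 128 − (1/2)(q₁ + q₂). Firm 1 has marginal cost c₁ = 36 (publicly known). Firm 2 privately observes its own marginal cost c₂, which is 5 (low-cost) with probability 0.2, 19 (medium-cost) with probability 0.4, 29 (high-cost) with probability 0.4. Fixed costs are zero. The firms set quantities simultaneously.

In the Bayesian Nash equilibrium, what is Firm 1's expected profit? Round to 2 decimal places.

Each type of Firm 2 best-responds to q₁; Firm 1 best-responds to the expected q₂ over Firm 2's types.
Firm 2 with cost c maximizes (128 − (1/2)(q₁+q₂) − c)·q₂, giving q₂(c) = (128 − c − (1/2)q₁).
E[c₂] = 0.2·5 + 0.4·19 + 0.4·29 = 20.2
Firm 1's FOC against E[q₂] yields q₁ = (128 − 2·36 + E[c₂])/(3/2) = (128 − 72 + 20.2)/(3/2) = 50.8.
E[P] = 128 − (1/2)·(q₁ + E[q₂]) = 61.4; Firm 1's expected profit = (E[P] − 36)·q₁ = (61.4 − 36)·50.8 = 1290.32.

1290.32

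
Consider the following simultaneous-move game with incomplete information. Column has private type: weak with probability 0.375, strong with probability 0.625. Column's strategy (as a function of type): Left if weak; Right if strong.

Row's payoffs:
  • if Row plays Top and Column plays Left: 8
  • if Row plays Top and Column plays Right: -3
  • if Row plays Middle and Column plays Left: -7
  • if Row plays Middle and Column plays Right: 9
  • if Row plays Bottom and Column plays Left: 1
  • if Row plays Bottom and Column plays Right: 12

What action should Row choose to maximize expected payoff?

Bottom

Compute Row's expected payoff for each action, taking the expectation over Column's type.
E[Top] = 0.375·(8) + 0.625·(-3) = 1.125
E[Middle] = 0.375·(-7) + 0.625·(9) = 3
E[Bottom] = 0.375·(1) + 0.625·(12) = 7.875
Best response: Bottom (7.875 is the largest).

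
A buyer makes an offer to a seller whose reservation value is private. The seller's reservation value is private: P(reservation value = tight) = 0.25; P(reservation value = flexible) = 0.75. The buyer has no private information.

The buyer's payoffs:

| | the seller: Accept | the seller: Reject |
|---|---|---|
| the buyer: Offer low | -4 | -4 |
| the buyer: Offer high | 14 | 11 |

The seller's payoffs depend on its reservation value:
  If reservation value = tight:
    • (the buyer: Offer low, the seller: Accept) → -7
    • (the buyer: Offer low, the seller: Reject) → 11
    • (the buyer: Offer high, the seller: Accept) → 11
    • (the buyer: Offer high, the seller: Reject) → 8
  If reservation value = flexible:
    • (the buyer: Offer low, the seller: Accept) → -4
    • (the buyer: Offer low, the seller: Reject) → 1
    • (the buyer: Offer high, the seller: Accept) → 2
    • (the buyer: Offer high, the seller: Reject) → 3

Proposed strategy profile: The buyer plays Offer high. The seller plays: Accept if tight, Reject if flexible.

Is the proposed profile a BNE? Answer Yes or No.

A profile is a BNE iff every type of every player is best-responding given beliefs about the other side.
The buyer plays Offer high: E[Offer high] = 0.25·(14) + 0.75·(11) = 11.75; E[Offer low] = -4. Best-responding. ✓
The seller (reservation value tight), facing Offer high: Accept gives 11, Reject gives 8. Proposed Accept is best. ✓
The seller (reservation value flexible), facing Offer high: Accept gives 2, Reject gives 3. Proposed Reject is best. ✓

Yes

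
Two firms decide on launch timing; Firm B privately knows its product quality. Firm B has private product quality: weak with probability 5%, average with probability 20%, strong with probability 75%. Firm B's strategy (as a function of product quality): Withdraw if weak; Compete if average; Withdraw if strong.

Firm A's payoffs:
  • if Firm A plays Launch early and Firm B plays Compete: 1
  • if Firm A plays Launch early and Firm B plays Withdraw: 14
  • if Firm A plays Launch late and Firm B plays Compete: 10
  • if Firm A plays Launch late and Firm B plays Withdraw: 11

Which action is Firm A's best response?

Compute Firm A's expected payoff for each action, taking the expectation over Firm B's type.
E[Launch early] = 0.05·(14) + 0.2·(1) + 0.75·(14) = 11.4
E[Launch late] = 0.05·(11) + 0.2·(10) + 0.75·(11) = 10.8
Best response: Launch early (11.4 is the largest).

Launch early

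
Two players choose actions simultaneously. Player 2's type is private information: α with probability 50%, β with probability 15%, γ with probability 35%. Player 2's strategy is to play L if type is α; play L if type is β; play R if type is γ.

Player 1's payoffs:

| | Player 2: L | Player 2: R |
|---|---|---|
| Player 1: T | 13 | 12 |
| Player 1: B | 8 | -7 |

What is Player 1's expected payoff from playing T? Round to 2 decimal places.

12.65

E[T] = 0.5·13 + 0.15·13 + 0.35·12 = 6.5 + 1.95 + 4.2 = 12.65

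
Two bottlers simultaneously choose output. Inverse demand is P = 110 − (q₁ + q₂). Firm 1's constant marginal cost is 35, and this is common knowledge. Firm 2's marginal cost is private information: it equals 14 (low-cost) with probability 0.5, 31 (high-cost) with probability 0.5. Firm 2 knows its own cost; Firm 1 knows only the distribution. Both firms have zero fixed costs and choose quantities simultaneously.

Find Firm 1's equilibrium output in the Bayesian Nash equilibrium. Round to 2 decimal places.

Firm 2 with cost c maximizes (110 − (q₁+q₂) − c)·q₂, giving q₂(c) = (110 − c − q₁)/2.
E[c₂] = 0.5·14 + 0.5·31 = 22.5
Firm 1's FOC against E[q₂] yields q₁ = (110 − 2·35 + E[c₂])/3 = (110 − 70 + 22.5)/3 = 20.8333.

20.83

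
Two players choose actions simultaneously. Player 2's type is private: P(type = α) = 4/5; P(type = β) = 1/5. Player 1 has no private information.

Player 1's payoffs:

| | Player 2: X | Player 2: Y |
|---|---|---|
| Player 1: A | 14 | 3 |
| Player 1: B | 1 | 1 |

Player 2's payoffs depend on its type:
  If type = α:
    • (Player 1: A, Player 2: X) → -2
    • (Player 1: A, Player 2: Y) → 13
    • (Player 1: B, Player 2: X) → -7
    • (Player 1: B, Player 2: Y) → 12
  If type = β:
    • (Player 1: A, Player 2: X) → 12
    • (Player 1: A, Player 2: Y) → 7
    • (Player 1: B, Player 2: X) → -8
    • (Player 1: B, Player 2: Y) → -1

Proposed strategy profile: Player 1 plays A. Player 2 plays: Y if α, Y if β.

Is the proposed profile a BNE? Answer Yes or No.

No

A profile is a BNE iff every type of every player is best-responding given beliefs about the other side.
Player 1 plays A: E[A] = 4/5·(3) + 1/5·(3) = 3; E[B] = 1. Best-responding. ✓
Player 2 (type α), facing A: X gives -2, Y gives 13. Proposed Y is best. ✓
Player 2 (type β), facing A: X gives 12, Y gives 7. Proposed Y is not best — profitable deviation exists. ✗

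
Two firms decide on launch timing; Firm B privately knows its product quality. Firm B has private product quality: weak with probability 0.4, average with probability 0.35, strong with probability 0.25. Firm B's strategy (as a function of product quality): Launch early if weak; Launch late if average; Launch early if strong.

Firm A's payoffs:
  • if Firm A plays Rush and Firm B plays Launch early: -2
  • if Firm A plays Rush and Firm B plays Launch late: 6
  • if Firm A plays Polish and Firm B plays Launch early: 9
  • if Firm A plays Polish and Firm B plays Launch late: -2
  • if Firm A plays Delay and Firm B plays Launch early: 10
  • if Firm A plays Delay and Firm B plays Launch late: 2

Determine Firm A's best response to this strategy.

Delay

E[Rush] = 0.4·(-2) + 0.35·(6) + 0.25·(-2) = 0.8
E[Polish] = 0.4·(9) + 0.35·(-2) + 0.25·(9) = 5.15
E[Delay] = 0.4·(10) + 0.35·(2) + 0.25·(10) = 7.2
Best response: Delay (7.2 is the largest).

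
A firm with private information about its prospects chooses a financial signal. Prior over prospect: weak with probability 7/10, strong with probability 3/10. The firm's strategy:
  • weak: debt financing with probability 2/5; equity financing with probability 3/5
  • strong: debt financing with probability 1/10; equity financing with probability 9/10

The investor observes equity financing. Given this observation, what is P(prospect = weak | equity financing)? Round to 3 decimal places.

0.609

P(equity financing) = (7/10)·(3/5) + (3/10)·(9/10) = 69/100
P(weak | equity financing) = ((7/10)·(3/5)) / (69/100) = (21/50) / (69/100) = 14/23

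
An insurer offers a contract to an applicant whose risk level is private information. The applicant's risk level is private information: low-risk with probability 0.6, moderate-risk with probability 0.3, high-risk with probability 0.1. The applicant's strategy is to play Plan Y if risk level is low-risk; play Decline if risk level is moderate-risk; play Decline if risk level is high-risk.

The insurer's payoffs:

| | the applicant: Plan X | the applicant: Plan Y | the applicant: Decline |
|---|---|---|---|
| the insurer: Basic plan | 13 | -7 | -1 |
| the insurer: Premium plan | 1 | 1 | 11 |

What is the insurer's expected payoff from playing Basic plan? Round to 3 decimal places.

-4.600

E[Basic plan] = 0.6·(-7) + 0.3·(-1) + 0.1·(-1) = (-4.2) + (-0.3) + (-0.1) = -4.6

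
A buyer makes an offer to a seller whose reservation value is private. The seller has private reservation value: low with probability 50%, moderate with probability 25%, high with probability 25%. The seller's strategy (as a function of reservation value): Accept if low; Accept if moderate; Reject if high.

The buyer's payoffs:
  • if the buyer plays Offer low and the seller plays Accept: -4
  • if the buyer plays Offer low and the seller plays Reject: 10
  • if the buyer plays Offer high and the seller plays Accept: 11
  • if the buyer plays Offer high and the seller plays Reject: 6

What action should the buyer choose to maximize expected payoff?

Offer high

E[Offer low] = 0.5·(-4) + 0.25·(-4) + 0.25·(10) = -0.5
E[Offer high] = 0.5·(11) + 0.25·(11) + 0.25·(6) = 9.75
Best response: Offer high (9.75 is the largest).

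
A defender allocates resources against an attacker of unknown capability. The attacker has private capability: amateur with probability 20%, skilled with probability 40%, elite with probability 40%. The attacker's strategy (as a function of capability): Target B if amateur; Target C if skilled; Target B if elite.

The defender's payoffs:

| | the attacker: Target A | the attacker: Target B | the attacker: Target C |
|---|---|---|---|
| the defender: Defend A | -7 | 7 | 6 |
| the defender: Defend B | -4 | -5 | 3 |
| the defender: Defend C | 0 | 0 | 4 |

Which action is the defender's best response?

Defend A

Compute the defender's expected payoff for each action, taking the expectation over the attacker's type.
E[Defend A] = 0.2·(7) + 0.4·(6) + 0.4·(7) = 6.6
E[Defend B] = 0.2·(-5) + 0.4·(3) + 0.4·(-5) = -1.8
E[Defend C] = 0.2·(0) + 0.4·(4) + 0.4·(0) = 1.6
Best response: Defend A (6.6 is the largest).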